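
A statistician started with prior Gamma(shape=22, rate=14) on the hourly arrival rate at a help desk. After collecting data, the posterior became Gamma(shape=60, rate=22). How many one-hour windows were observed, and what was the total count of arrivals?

Gamma–Poisson conjugacy: posterior shape = α + Σxᵢ, posterior rate = β + n.
Matching: Σxᵢ = 60 − 22 = 38 and n = 22 − 14 = 8.

n = 8 one-hour windows with total 38 arrivals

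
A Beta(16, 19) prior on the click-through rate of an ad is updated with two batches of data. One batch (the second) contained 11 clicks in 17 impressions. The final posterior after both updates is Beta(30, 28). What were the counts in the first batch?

3 clicks and 3 non-clicks

Because Beta–binomial updating is additive in the counts, the combined data contributed (α_post−α_prior, β_post−β_prior) successes and failures.
Total across both batches: 30−16=14 clicks, 28−19=9 non-clicks.
Subtract the second batch: 14−11=3 clicks and 9−6=3 non-clicks.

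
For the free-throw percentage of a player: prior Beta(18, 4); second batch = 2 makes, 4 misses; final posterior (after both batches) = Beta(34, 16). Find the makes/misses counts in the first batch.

Sequential conjugate updates are equivalent to a single update on the pooled data, so total successes = posterior α − prior α and total failures = posterior β − prior β.
Total across both batches: 34−18=16 makes, 16−4=12 misses.
Subtract the second batch: 16−2=14 makes and 12−4=8 misses.

14 makes and 8 misses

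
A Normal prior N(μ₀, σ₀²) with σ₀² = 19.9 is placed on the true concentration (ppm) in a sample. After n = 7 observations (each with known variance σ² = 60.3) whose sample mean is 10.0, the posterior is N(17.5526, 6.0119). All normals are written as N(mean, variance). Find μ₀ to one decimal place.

μ₀ = 35.0

The posterior mean is a precision-weighted average: μ_n = (τ₀μ₀ + τ_data·x̄)/(τ₀+τ_data), with τ₀=1/σ₀² and τ_data=n/σ².
Here τ₀ = 1/19.9 = 0.050251 and τ_data = 7/60.3 = 0.116086, so τ_n = 0.166337.
Rearranging for μ₀: μ₀ = (μ_n·τ_n − τ_data·x̄)/τ₀ = (17.5526·0.166337 − 0.116086·10.0) / 0.050251 = 1.758787/0.050251 ≈ 35.0.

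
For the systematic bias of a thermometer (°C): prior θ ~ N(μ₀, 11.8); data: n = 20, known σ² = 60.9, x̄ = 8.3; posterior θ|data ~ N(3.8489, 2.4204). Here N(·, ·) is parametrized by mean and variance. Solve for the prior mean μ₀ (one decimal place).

μ₀ = -13.4

The posterior mean is a precision-weighted average: μ_n = (τ₀μ₀ + τ_data·x̄)/(τ₀+τ_data), with τ₀=1/σ₀² and τ_data=n/σ².
Here τ₀ = 1/11.8 = 0.084746 and τ_data = 20/60.9 = 0.328407, so τ_n = 0.413153.
Rearranging for μ₀: μ₀ = (μ_n·τ_n − τ_data·x̄)/τ₀ = (3.8489·0.413153 − 0.328407·8.3) / 0.084746 = -1.135594/0.084746 ≈ -13.4.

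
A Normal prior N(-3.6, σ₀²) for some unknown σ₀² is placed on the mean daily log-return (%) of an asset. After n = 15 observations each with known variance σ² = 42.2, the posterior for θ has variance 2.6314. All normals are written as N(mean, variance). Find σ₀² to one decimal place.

σ₀² = 40.7

For the Normal–Normal model with known σ², precisions add: τ_n = τ₀ + n/σ².
So 1/σ₀² = 1/2.6314 − 15/42.2 = 0.380026 − 0.355450 = 0.024576.
Hence σ₀² = 1/0.024576 ≈ 40.7.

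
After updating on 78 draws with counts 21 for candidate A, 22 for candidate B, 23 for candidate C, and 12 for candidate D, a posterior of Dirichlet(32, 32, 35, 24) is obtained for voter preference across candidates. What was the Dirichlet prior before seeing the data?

Dirichlet(11, 10, 12, 12)

For a Dirichlet(α) prior with multinomial counts c, the posterior is Dirichlet(α + c) componentwise.
Subtract each count from the matching posterior parameter: 32−21=11, 32−22=10, 35−23=12, 24−12=12.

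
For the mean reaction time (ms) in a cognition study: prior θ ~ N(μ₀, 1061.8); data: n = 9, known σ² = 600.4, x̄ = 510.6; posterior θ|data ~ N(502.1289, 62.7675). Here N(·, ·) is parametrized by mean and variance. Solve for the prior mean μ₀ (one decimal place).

With known observation variance, the Normal–Normal posterior has precision τ_n = τ₀ + n/σ² and mean μ_n = (τ₀μ₀ + (n/σ²)x̄)/τ_n.
Here τ₀ = 1/1061.8 = 0.000942 and τ_data = 9/600.4 = 0.014990, so τ_n = 0.015932.
Rearranging for μ₀: μ₀ = (μ_n·τ_n − τ_data·x̄)/τ₀ = (502.1289·0.015932 − 0.014990·510.6) / 0.000942 = 0.346024/0.000942 ≈ 367.3.

μ₀ = 367.3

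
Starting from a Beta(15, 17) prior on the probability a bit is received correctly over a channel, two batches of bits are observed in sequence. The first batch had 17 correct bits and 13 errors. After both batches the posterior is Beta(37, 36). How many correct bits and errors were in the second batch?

5 correct bits and 6 errors

Sequential conjugate updates are equivalent to a single update on the pooled data, so total successes = posterior α − prior α and total failures = posterior β − prior β.
Total across both batches: 37−15=22 correct bits, 36−17=19 errors.
Subtract the first batch: 22−17=5 correct bits and 19−13=6 errors.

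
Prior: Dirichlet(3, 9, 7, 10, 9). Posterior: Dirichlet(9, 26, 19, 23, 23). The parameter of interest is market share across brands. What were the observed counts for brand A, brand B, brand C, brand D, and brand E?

counts (6, 17, 12, 13, 14)

For a Dirichlet(α) prior with multinomial counts c, the posterior is Dirichlet(α + c) componentwise.
Counts are posterior − prior componentwise: 9−3=6, 26−9=17, 19−7=12, 23−10=13, 23−9=14.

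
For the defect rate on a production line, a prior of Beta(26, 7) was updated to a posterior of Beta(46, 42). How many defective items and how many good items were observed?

Beta is conjugate to the binomial likelihood: posterior = Beta(a+s, b+f).
So s = 46 − 26 = 20 and f = 42 − 7 = 35.

20 defective items and 35 good items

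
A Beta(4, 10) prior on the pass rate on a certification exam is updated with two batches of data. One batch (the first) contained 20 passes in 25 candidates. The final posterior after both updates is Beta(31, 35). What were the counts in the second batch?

Sequential conjugate updates are equivalent to a single update on the pooled data, so total successes = posterior α − prior α and total failures = posterior β − prior β.
Total across both batches: 31−4=27 passes, 35−10=25 failures.
Subtract the first batch: 27−20=7 passes and 25−5=20 failures.

7 passes and 20 failures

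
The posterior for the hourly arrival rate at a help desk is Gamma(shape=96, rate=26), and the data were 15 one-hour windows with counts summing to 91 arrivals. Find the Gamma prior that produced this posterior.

Gamma(shape=5, rate=11)

A Gamma(α, β) prior (rate parametrization) on a Poisson rate with n observations summing to S gives posterior Gamma(α+S, β+n).
So α = 96 − 91 = 5 and β = 26 − 15 = 11.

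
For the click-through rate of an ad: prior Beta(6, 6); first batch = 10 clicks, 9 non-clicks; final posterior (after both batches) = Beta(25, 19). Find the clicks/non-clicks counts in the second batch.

Because Beta–binomial updating is additive in the counts, the combined data contributed (α_post−α_prior, β_post−β_prior) successes and failures.
Total across both batches: 25−6=19 clicks, 19−6=13 non-clicks.
Subtract the first batch: 19−10=9 clicks and 13−9=4 non-clicks.

9 clicks and 4 non-clicks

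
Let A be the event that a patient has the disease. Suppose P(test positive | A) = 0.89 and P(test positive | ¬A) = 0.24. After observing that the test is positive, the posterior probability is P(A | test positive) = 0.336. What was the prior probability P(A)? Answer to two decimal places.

In odds form, posterior odds = prior odds × likelihood ratio, so prior odds = posterior odds ÷ LR.
Posterior odds = 0.336/(1−0.336) = 0.5060. LR = 0.89/0.24 = 3.7083.
Prior odds = 0.5060/3.7083 = 0.1365, so P(A) = 0.1365/(1+0.1365) ≈ 0.12.

P(A) = 0.12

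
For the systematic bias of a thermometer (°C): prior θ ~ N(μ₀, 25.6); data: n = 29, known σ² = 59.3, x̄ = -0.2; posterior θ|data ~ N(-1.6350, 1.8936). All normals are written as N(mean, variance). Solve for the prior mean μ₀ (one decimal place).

The posterior mean is a precision-weighted average: μ_n = (τ₀μ₀ + τ_data·x̄)/(τ₀+τ_data), with τ₀=1/σ₀² and τ_data=n/σ².
Here τ₀ = 1/25.6 = 0.039062 and τ_data = 29/59.3 = 0.489039, so τ_n = 0.528101.
Rearranging for μ₀: μ₀ = (μ_n·τ_n − τ_data·x̄)/τ₀ = (-1.6350·0.528101 − 0.489039·-0.2) / 0.039062 = -0.765637/0.039062 ≈ -19.6.

μ₀ = -19.6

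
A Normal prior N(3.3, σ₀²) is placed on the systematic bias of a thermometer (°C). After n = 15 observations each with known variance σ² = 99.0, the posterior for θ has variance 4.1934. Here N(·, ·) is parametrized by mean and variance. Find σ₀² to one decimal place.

For the Normal–Normal model with known σ², precisions add: τ_n = τ₀ + n/σ².
So 1/σ₀² = 1/4.1934 − 15/99.0 = 0.238470 − 0.151515 = 0.086955.
Hence σ₀² = 1/0.086955 ≈ 11.5.

σ₀² = 11.5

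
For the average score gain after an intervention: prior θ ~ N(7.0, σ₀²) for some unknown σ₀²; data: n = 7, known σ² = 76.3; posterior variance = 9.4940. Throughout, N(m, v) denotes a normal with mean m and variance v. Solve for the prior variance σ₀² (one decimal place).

σ₀² = 73.6

Posterior precision equals prior precision plus data precision: 1/σ_n² = 1/σ₀² + n/σ².
So 1/σ₀² = 1/9.4940 − 7/76.3 = 0.105330 − 0.091743 = 0.013587.
Hence σ₀² = 1/0.013587 ≈ 73.6.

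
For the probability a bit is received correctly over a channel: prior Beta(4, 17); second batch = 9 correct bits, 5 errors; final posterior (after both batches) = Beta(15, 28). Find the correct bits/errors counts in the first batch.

Because Beta–binomial updating is additive in the counts, the combined data contributed (α_post−α_prior, β_post−β_prior) successes and failures.
Total across both batches: 15−4=11 correct bits, 28−17=11 errors.
Subtract the second batch: 11−9=2 correct bits and 11−5=6 errors.

2 correct bits and 6 errors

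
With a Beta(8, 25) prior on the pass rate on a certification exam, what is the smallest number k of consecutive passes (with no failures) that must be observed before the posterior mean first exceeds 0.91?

k = 245

After k passes and 0 failures the posterior is Beta(8+k, 25), with mean (8+k)/(8+25+k).
Set (8+k)/(33+k) > 0.91 and solve: k > (0.91·33 − 8)/(1 − 0.91) = 244.778.
The smallest integer exceeding 244.778 is 245, and checking k=245: (253)/(278) = 0.9101 > 0.91.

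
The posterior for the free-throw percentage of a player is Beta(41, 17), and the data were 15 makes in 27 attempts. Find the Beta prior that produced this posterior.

A Beta(α, β) prior with s successes and f failures in binomial data gives a Beta(α+s, β+f) posterior.
Subtract the data counts: 41−15=26, 17−12=5.

Beta(26, 5)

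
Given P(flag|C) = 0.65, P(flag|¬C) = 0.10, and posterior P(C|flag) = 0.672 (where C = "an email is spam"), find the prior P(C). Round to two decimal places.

In odds form, posterior odds = prior odds × likelihood ratio, so prior odds = posterior odds ÷ LR.
Posterior odds = 0.672/(1−0.672) = 2.0488. LR = 0.65/0.10 = 6.5000.
Prior odds = 2.0488/6.5000 = 0.3152, so P(C) = 0.3152/(1+0.3152) ≈ 0.24.

P(C) = 0.24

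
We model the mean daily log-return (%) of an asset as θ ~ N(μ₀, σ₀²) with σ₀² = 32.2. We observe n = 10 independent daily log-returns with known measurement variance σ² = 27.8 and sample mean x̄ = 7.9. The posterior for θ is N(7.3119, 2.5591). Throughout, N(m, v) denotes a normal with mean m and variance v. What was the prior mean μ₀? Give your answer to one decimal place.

With known observation variance, the Normal–Normal posterior has precision τ_n = τ₀ + n/σ² and mean μ_n = (τ₀μ₀ + (n/σ²)x̄)/τ_n.
Here τ₀ = 1/32.2 = 0.031056 and τ_data = 10/27.8 = 0.359712, so τ_n = 0.390768.
Rearranging for μ₀: μ₀ = (μ_n·τ_n − τ_data·x̄)/τ₀ = (7.3119·0.390768 − 0.359712·7.9) / 0.031056 = 0.015532/0.031056 ≈ 0.5.

μ₀ = 0.5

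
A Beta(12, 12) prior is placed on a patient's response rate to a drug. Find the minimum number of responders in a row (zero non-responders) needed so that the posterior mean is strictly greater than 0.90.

After k responders and 0 non-responders the posterior is Beta(12+k, 12), with mean (12+k)/(12+12+k).
Set (12+k)/(24+k) > 0.90 and solve: k > (0.90·24 − 12)/(1 − 0.90) = 96.000.
The smallest integer exceeding 96.000 is 97.

k = 97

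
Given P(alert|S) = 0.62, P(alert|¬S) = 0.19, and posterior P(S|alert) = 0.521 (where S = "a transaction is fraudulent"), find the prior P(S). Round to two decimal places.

P(S) = 0.25

In odds form, posterior odds = prior odds × likelihood ratio, so prior odds = posterior odds ÷ LR.
Posterior odds = 0.521/(1−0.521) = 1.0877. LR = 0.62/0.19 = 3.2632.
Prior odds = 1.0877/3.2632 = 0.3333, so P(S) = 0.3333/(1+0.3333) ≈ 0.25.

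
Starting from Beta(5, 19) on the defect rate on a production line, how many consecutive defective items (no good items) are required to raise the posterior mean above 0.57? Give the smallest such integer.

k = 21

After k defective items and 0 good items the posterior is Beta(5+k, 19), with mean (5+k)/(5+19+k).
Set (5+k)/(24+k) > 0.57 and solve: k > (0.57·24 − 5)/(1 − 0.57) = 20.186.
The smallest integer exceeding 20.186 is 21, and checking k=21: (26)/(45) = 0.5778 > 0.57.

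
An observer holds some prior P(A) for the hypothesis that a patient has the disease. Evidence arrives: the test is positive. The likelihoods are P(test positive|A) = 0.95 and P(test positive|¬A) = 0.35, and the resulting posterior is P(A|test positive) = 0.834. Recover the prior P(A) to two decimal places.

In odds form, posterior odds = prior odds × likelihood ratio, so prior odds = posterior odds ÷ LR.
Posterior odds = 0.834/(1−0.834) = 5.0241. LR = 0.95/0.35 = 2.7143.
Prior odds = 5.0241/2.7143 = 1.8510, so P(A) = 1.8510/(1+1.8510) ≈ 0.65.

P(A) = 0.65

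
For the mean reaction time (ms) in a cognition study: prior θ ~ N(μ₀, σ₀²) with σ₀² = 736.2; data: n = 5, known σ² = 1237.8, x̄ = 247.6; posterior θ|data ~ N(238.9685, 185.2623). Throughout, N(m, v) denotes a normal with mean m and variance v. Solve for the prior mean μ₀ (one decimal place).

With known observation variance, the Normal–Normal posterior has precision τ_n = τ₀ + n/σ² and mean μ_n = (τ₀μ₀ + (n/σ²)x̄)/τ_n.
Here τ₀ = 1/736.2 = 0.001358 and τ_data = 5/1237.8 = 0.004039, so τ_n = 0.005397.
Rearranging for μ₀: μ₀ = (μ_n·τ_n − τ_data·x̄)/τ₀ = (238.9685·0.005397 − 0.004039·247.6) / 0.001358 = 0.289657/0.001358 ≈ 213.3.

μ₀ = 213.3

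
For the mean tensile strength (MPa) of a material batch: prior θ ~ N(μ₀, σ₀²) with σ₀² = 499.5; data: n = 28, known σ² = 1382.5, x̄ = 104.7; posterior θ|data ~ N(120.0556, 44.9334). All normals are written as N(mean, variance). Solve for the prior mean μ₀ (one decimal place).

The posterior mean is a precision-weighted average: μ_n = (τ₀μ₀ + τ_data·x̄)/(τ₀+τ_data), with τ₀=1/σ₀² and τ_data=n/σ².
Here τ₀ = 1/499.5 = 0.002002 and τ_data = 28/1382.5 = 0.020253, so τ_n = 0.022255.
Rearranging for μ₀: μ₀ = (μ_n·τ_n − τ_data·x̄)/τ₀ = (120.0556·0.022255 − 0.020253·104.7) / 0.002002 = 0.551348/0.002002 ≈ 275.4.

μ₀ = 275.4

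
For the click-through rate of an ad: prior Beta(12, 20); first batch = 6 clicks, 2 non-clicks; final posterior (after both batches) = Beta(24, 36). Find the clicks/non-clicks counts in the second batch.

Because Beta–binomial updating is additive in the counts, the combined data contributed (α_post−α_prior, β_post−β_prior) successes and failures.
Total across both batches: 24−12=12 clicks, 36−20=16 non-clicks.
Subtract the first batch: 12−6=6 clicks and 16−2=14 non-clicks.

6 clicks and 14 non-clicks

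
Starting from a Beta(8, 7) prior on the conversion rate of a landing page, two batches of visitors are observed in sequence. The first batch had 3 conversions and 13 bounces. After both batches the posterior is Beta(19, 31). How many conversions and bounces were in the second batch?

8 conversions and 11 bounces

Because Beta–binomial updating is additive in the counts, the combined data contributed (α_post−α_prior, β_post−β_prior) successes and failures.
Total across both batches: 19−8=11 conversions, 31−7=24 bounces.
Subtract the first batch: 11−3=8 conversions and 24−13=11 bounces.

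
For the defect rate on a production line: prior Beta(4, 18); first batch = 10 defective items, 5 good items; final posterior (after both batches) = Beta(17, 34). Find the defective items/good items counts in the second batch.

Because Beta–binomial updating is additive in the counts, the combined data contributed (α_post−α_prior, β_post−β_prior) successes and failures.
Total across both batches: 17−4=13 defective items, 34−18=16 good items.
Subtract the first batch: 13−10=3 defective items and 16−5=11 good items.

3 defective items and 11 good items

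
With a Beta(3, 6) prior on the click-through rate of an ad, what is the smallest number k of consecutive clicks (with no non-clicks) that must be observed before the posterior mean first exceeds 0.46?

After k clicks and 0 non-clicks the posterior is Beta(3+k, 6), with mean (3+k)/(3+6+k).
Set (3+k)/(9+k) > 0.46 and solve: k > (0.46·9 − 3)/(1 − 0.46) = 2.111.
The smallest integer exceeding 2.111 is 3.

k = 3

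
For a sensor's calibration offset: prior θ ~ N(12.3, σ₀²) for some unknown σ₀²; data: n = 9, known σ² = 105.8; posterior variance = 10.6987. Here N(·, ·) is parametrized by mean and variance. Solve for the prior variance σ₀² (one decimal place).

Posterior precision equals prior precision plus data precision: 1/σ_n² = 1/σ₀² + n/σ².
So 1/σ₀² = 1/10.6987 − 9/105.8 = 0.093469 − 0.085066 = 0.008403.
Hence σ₀² = 1/0.008403 ≈ 119.0.

σ₀² = 119.0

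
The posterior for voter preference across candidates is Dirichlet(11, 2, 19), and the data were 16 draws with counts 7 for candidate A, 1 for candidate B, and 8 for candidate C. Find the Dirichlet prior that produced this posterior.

Dirichlet(4, 1, 11)

For a Dirichlet(α) prior with multinomial counts c, the posterior is Dirichlet(α + c) componentwise.
Subtract each count from the matching posterior parameter: 11−7=4, 2−1=1, 19−8=11.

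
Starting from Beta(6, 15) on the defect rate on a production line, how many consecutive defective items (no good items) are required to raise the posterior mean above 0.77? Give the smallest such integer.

k = 45

After k defective items and 0 good items the posterior is Beta(6+k, 15), with mean (6+k)/(6+15+k).
Set (6+k)/(21+k) > 0.77 and solve: k > (0.77·21 − 6)/(1 − 0.77) = 44.217.
The smallest integer exceeding 44.217 is 45.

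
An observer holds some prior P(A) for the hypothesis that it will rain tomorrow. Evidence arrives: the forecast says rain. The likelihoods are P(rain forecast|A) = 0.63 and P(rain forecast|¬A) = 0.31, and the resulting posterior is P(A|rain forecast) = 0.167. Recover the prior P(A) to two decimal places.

P(A) = 0.09

Bayes' rule in odds form gives O(A|E) = O(A)·[P(E|A)/P(E|¬A)], hence O(A) = O(A|E)/LR.
Posterior odds = 0.167/(1−0.167) = 0.2005. LR = 0.63/0.31 = 2.0323.
Prior odds = 0.2005/2.0323 = 0.0987, so P(A) = 0.0987/(1+0.0987) ≈ 0.09.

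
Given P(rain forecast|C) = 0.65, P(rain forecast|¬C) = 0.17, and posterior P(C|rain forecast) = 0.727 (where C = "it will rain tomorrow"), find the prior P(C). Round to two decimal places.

P(C) = 0.41

In odds form, posterior odds = prior odds × likelihood ratio, so prior odds = posterior odds ÷ LR.
Posterior odds = 0.727/(1−0.727) = 2.6630. LR = 0.65/0.17 = 3.8235.
Prior odds = 2.6630/3.8235 = 0.6965, so P(C) = 0.6965/(1+0.6965) ≈ 0.41.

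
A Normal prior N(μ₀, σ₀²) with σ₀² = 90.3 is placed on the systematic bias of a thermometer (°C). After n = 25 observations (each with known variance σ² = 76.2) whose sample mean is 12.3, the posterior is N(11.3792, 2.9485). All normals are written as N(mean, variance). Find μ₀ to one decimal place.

The posterior mean is a precision-weighted average: μ_n = (τ₀μ₀ + τ_data·x̄)/(τ₀+τ_data), with τ₀=1/σ₀² and τ_data=n/σ².
Here τ₀ = 1/90.3 = 0.011074 and τ_data = 25/76.2 = 0.328084, so τ_n = 0.339158.
Rearranging for μ₀: μ₀ = (μ_n·τ_n − τ_data·x̄)/τ₀ = (11.3792·0.339158 − 0.328084·12.3) / 0.011074 = -0.176086/0.011074 ≈ -15.9.

μ₀ = -15.9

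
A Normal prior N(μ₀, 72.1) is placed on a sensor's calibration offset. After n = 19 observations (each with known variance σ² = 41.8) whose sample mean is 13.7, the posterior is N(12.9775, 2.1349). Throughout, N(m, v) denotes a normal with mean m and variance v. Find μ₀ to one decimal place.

With known observation variance, the Normal–Normal posterior has precision τ_n = τ₀ + n/σ² and mean μ_n = (τ₀μ₀ + (n/σ²)x̄)/τ_n.
Here τ₀ = 1/72.1 = 0.013870 and τ_data = 19/41.8 = 0.454545, so τ_n = 0.468415.
Rearranging for μ₀: μ₀ = (μ_n·τ_n − τ_data·x̄)/τ₀ = (12.9775·0.468415 − 0.454545·13.7) / 0.013870 = -0.148411/0.013870 ≈ -10.7.

μ₀ = -10.7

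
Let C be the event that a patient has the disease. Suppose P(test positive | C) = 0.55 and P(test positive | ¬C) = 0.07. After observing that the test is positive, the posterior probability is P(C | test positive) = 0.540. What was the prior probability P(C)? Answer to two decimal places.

In odds form, posterior odds = prior odds × likelihood ratio, so prior odds = posterior odds ÷ LR.
Posterior odds = 0.540/(1−0.540) = 1.1739. LR = 0.55/0.07 = 7.8571.
Prior odds = 1.1739/7.8571 = 0.1494, so P(C) = 0.1494/(1+0.1494) ≈ 0.13.

P(C) = 0.13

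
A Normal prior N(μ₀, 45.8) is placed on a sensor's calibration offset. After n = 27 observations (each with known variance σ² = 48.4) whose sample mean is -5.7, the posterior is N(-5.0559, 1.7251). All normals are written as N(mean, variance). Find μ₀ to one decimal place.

μ₀ = 11.4

The posterior mean is a precision-weighted average: μ_n = (τ₀μ₀ + τ_data·x̄)/(τ₀+τ_data), with τ₀=1/σ₀² and τ_data=n/σ².
Here τ₀ = 1/45.8 = 0.021834 and τ_data = 27/48.4 = 0.557851, so τ_n = 0.579685.
Rearranging for μ₀: μ₀ = (μ_n·τ_n − τ_data·x̄)/τ₀ = (-5.0559·0.579685 − 0.557851·-5.7) / 0.021834 = 0.248921/0.021834 ≈ 11.4.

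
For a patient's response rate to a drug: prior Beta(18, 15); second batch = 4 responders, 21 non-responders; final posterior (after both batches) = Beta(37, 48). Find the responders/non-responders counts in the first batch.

Sequential conjugate updates are equivalent to a single update on the pooled data, so total successes = posterior α − prior α and total failures = posterior β − prior β.
Total across both batches: 37−18=19 responders, 48−15=33 non-responders.
Subtract the second batch: 19−4=15 responders and 33−21=12 non-responders.

15 responders and 12 non-responders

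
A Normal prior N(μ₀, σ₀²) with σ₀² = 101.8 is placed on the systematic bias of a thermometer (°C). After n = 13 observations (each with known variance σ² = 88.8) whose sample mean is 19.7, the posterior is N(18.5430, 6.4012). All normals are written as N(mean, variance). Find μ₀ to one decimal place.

μ₀ = 1.3

The posterior mean is a precision-weighted average: μ_n = (τ₀μ₀ + τ_data·x̄)/(τ₀+τ_data), with τ₀=1/σ₀² and τ_data=n/σ².
Here τ₀ = 1/101.8 = 0.009823 and τ_data = 13/88.8 = 0.146396, so τ_n = 0.156219.
Rearranging for μ₀: μ₀ = (μ_n·τ_n − τ_data·x̄)/τ₀ = (18.5430·0.156219 − 0.146396·19.7) / 0.009823 = 0.012768/0.009823 ≈ 1.3.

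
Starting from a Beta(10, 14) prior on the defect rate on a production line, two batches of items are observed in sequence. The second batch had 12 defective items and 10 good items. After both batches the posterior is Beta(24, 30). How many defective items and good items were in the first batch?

Sequential conjugate updates are equivalent to a single update on the pooled data, so total successes = posterior α − prior α and total failures = posterior β − prior β.
Total across both batches: 24−10=14 defective items, 30−14=16 good items.
Subtract the second batch: 14−12=2 defective items and 16−10=6 good items.

2 defective items and 6 good items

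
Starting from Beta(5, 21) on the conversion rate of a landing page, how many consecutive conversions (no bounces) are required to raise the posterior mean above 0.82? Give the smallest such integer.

k = 91

After k conversions and 0 bounces the posterior is Beta(5+k, 21), with mean (5+k)/(5+21+k).
Set (5+k)/(26+k) > 0.82 and solve: k > (0.82·26 − 5)/(1 − 0.82) = 90.667.
The smallest integer exceeding 90.667 is 91, and checking k=91: (96)/(117) = 0.8205 > 0.82.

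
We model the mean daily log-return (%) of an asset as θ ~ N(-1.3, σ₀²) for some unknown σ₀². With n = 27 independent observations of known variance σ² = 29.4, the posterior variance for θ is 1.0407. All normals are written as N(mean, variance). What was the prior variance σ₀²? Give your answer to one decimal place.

Posterior precision equals prior precision plus data precision: 1/σ_n² = 1/σ₀² + n/σ².
So 1/σ₀² = 1/1.0407 − 27/29.4 = 0.960892 − 0.918367 = 0.042525.
Hence σ₀² = 1/0.042525 ≈ 23.5.

σ₀² = 23.5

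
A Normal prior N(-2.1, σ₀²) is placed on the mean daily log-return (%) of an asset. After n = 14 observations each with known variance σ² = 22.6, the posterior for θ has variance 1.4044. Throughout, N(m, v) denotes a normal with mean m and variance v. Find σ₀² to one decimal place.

Posterior precision equals prior precision plus data precision: 1/σ_n² = 1/σ₀² + n/σ².
So 1/σ₀² = 1/1.4044 − 14/22.6 = 0.712048 − 0.619469 = 0.092579.
Hence σ₀² = 1/0.092579 ≈ 10.8.

σ₀² = 10.8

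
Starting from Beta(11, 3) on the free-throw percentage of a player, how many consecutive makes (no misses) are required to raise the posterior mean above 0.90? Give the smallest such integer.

After k makes and 0 misses the posterior is Beta(11+k, 3), with mean (11+k)/(11+3+k).
Set (11+k)/(14+k) > 0.90 and solve: k > (0.90·14 − 11)/(1 − 0.90) = 16.000.
The smallest integer exceeding 16.000 is 17, and checking k=17: (28)/(31) = 0.9032 > 0.90.

k = 17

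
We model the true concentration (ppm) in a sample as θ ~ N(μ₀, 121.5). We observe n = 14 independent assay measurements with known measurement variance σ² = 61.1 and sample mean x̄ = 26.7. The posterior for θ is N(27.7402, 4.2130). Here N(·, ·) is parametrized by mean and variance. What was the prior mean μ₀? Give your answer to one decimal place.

The posterior mean is a precision-weighted average: μ_n = (τ₀μ₀ + τ_data·x̄)/(τ₀+τ_data), with τ₀=1/σ₀² and τ_data=n/σ².
Here τ₀ = 1/121.5 = 0.008230 and τ_data = 14/61.1 = 0.229133, so τ_n = 0.237363.
Rearranging for μ₀: μ₀ = (μ_n·τ_n − τ_data·x̄)/τ₀ = (27.7402·0.237363 − 0.229133·26.7) / 0.008230 = 0.466646/0.008230 ≈ 56.7.

μ₀ = 56.7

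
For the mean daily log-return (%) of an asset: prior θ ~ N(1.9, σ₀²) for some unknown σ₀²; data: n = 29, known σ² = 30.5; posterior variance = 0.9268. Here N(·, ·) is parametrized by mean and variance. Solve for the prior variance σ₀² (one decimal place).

Posterior precision equals prior precision plus data precision: 1/σ_n² = 1/σ₀² + n/σ².
So 1/σ₀² = 1/0.9268 − 29/30.5 = 1.078981 − 0.950820 = 0.128161.
Hence σ₀² = 1/0.128161 ≈ 7.8.

σ₀² = 7.8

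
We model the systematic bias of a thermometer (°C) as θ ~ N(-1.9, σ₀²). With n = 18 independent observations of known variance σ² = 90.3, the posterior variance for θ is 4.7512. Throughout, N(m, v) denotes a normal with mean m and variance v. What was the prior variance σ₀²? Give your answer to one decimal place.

σ₀² = 89.8

Posterior precision equals prior precision plus data precision: 1/σ_n² = 1/σ₀² + n/σ².
So 1/σ₀² = 1/4.7512 − 18/90.3 = 0.210473 − 0.199336 = 0.011137.
Hence σ₀² = 1/0.011137 ≈ 89.8.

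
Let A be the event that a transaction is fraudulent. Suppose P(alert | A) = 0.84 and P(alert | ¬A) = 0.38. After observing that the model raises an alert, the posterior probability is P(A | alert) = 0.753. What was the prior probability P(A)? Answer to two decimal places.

P(A) = 0.58

Bayes' rule in odds form gives O(A|E) = O(A)·[P(E|A)/P(E|¬A)], hence O(A) = O(A|E)/LR.
Posterior odds = 0.753/(1−0.753) = 3.0486. LR = 0.84/0.38 = 2.2105.
Prior odds = 3.0486/2.2105 = 1.3791, so P(A) = 1.3791/(1+1.3791) ≈ 0.58.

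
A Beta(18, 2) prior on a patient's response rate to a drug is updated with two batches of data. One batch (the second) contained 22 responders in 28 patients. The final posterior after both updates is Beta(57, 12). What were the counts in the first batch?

17 responders and 4 non-responders

Because Beta–binomial updating is additive in the counts, the combined data contributed (α_post−α_prior, β_post−β_prior) successes and failures.
Total across both batches: 57−18=39 responders, 12−2=10 non-responders.
Subtract the second batch: 39−22=17 responders and 10−6=4 non-responders.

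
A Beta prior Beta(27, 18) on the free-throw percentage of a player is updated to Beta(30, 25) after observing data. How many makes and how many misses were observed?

Under Beta–binomial conjugacy the posterior parameters are (a+s, b+f).
So s = 30 − 27 = 3 and f = 25 − 18 = 7.

3 makes and 7 misses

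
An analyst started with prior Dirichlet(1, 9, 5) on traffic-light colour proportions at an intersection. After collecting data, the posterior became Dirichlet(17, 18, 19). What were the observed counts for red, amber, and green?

counts (16, 9, 14)

For a Dirichlet(α) prior with multinomial counts c, the posterior is Dirichlet(α + c) componentwise.
Counts are posterior − prior componentwise: 17−1=16, 18−9=9, 19−5=14.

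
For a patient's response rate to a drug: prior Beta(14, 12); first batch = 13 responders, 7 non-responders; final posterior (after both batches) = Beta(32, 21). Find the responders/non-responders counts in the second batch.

5 responders and 2 non-responders

Sequential conjugate updates are equivalent to a single update on the pooled data, so total successes = posterior α − prior α and total failures = posterior β − prior β.
Total across both batches: 32−14=18 responders, 21−12=9 non-responders.
Subtract the first batch: 18−13=5 responders and 9−7=2 non-responders.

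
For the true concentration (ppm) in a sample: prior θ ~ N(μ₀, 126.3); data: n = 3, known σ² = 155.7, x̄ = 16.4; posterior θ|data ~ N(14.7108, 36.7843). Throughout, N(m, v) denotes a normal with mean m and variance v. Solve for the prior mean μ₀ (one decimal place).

The posterior mean is a precision-weighted average: μ_n = (τ₀μ₀ + τ_data·x̄)/(τ₀+τ_data), with τ₀=1/σ₀² and τ_data=n/σ².
Here τ₀ = 1/126.3 = 0.007918 and τ_data = 3/155.7 = 0.019268, so τ_n = 0.027186.
Rearranging for μ₀: μ₀ = (μ_n·τ_n − τ_data·x̄)/τ₀ = (14.7108·0.027186 − 0.019268·16.4) / 0.007918 = 0.083933/0.007918 ≈ 10.6.

μ₀ = 10.6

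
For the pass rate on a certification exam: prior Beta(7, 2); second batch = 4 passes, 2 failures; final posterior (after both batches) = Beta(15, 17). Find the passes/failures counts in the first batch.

Because Beta–binomial updating is additive in the counts, the combined data contributed (α_post−α_prior, β_post−β_prior) successes and failures.
Total across both batches: 15−7=8 passes, 17−2=15 failures.
Subtract the second batch: 8−4=4 passes and 15−2=13 failures.

4 passes and 13 failures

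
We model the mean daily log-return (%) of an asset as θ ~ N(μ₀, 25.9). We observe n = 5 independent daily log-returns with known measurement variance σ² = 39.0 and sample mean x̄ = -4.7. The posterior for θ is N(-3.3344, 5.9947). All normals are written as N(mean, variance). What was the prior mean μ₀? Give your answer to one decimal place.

μ₀ = 1.2

With known observation variance, the Normal–Normal posterior has precision τ_n = τ₀ + n/σ² and mean μ_n = (τ₀μ₀ + (n/σ²)x̄)/τ_n.
Here τ₀ = 1/25.9 = 0.038610 and τ_data = 5/39.0 = 0.128205, so τ_n = 0.166815.
Rearranging for μ₀: μ₀ = (μ_n·τ_n − τ_data·x̄)/τ₀ = (-3.3344·0.166815 − 0.128205·-4.7) / 0.038610 = 0.046336/0.038610 ≈ 1.2.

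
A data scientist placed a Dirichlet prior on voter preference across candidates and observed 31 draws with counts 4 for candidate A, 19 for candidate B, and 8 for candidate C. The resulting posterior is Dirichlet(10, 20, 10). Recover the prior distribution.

Dirichlet(6, 1, 2)

For a Dirichlet(α) prior with multinomial counts c, the posterior is Dirichlet(α + c) componentwise.
Subtract each count from the matching posterior parameter: 10−4=6, 20−19=1, 10−8=2.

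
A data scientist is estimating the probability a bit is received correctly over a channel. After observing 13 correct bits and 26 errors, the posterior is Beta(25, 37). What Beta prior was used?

Under Beta–binomial conjugacy the posterior parameters are (α+s, β+f).
Subtract the data counts: 25−13=12, 37−26=11.

Beta(12, 11)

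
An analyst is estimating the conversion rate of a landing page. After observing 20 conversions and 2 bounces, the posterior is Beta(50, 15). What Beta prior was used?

Beta is conjugate to the binomial likelihood: posterior = Beta(α+s, β+f).
Subtract the data counts: 50−20=30, 15−2=13.

Beta(30, 13)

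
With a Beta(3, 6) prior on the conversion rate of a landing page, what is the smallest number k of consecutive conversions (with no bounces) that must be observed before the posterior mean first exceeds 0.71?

k = 12

After k conversions and 0 bounces the posterior is Beta(3+k, 6), with mean (3+k)/(3+6+k).
Set (3+k)/(9+k) > 0.71 and solve: k > (0.71·9 − 3)/(1 − 0.71) = 11.690.
The smallest integer exceeding 11.690 is 12, and checking k=12: (15)/(21) = 0.7143 > 0.71.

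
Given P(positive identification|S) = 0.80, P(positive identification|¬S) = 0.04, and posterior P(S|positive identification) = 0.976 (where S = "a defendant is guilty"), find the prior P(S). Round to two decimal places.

P(S) = 0.67

In odds form, posterior odds = prior odds × likelihood ratio, so prior odds = posterior odds ÷ LR.
Posterior odds = 0.976/(1−0.976) = 40.6667. LR = 0.80/0.04 = 20.0000.
Prior odds = 40.6667/20.0000 = 2.0333, so P(S) = 2.0333/(1+2.0333) ≈ 0.67.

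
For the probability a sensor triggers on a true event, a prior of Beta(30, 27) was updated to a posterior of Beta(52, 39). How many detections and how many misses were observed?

Beta is conjugate to the binomial likelihood: posterior = Beta(a+s, b+f).
Match parameters: s=52−30=22, f=39−27=12.

22 detections and 12 misses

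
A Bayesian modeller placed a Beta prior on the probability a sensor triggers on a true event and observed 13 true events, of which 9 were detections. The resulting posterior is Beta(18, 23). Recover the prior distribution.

Beta(9, 19)

Beta is conjugate to the binomial likelihood: posterior = Beta(a+s, b+f).
So a = 18 − 9 = 9 and b = 23 − 4 = 19.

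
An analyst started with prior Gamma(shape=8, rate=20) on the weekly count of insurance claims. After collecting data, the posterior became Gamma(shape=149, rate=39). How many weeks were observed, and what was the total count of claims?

n = 19 weeks with total 141 claims

Gamma–Poisson conjugacy: posterior shape = α + Σxᵢ, posterior rate = β + n.
Matching: Σxᵢ = 149 − 8 = 141 and n = 39 − 20 = 19.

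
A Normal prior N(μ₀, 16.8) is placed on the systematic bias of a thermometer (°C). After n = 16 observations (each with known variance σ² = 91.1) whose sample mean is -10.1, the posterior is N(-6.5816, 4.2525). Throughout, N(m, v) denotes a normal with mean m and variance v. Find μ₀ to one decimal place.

The posterior mean is a precision-weighted average: μ_n = (τ₀μ₀ + τ_data·x̄)/(τ₀+τ_data), with τ₀=1/σ₀² and τ_data=n/σ².
Here τ₀ = 1/16.8 = 0.059524 and τ_data = 16/91.1 = 0.175631, so τ_n = 0.235155.
Rearranging for μ₀: μ₀ = (μ_n·τ_n − τ_data·x̄)/τ₀ = (-6.5816·0.235155 − 0.175631·-10.1) / 0.059524 = 0.226177/0.059524 ≈ 3.8.

μ₀ = 3.8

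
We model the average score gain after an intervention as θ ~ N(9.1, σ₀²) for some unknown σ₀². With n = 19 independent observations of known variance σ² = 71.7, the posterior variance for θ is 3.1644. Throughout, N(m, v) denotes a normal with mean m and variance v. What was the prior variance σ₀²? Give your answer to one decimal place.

σ₀² = 19.6

Posterior precision equals prior precision plus data precision: 1/σ_n² = 1/σ₀² + n/σ².
So 1/σ₀² = 1/3.1644 − 19/71.7 = 0.316016 − 0.264993 = 0.051023.
Hence σ₀² = 1/0.051023 ≈ 19.6.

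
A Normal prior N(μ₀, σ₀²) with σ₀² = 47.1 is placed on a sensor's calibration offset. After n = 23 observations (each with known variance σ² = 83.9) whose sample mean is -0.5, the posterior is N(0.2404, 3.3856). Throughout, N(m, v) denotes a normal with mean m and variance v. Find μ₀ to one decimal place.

μ₀ = 9.8

The posterior mean is a precision-weighted average: μ_n = (τ₀μ₀ + τ_data·x̄)/(τ₀+τ_data), with τ₀=1/σ₀² and τ_data=n/σ².
Here τ₀ = 1/47.1 = 0.021231 and τ_data = 23/83.9 = 0.274136, so τ_n = 0.295367.
Rearranging for μ₀: μ₀ = (μ_n·τ_n − τ_data·x̄)/τ₀ = (0.2404·0.295367 − 0.274136·-0.5) / 0.021231 = 0.208074/0.021231 ≈ 9.8.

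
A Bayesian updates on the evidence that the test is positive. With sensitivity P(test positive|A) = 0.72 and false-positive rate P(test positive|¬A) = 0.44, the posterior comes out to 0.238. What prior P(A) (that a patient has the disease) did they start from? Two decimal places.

In odds form, posterior odds = prior odds × likelihood ratio, so prior odds = posterior odds ÷ LR.
Posterior odds = 0.238/(1−0.238) = 0.3123. LR = 0.72/0.44 = 1.6364.
Prior odds = 0.3123/1.6364 = 0.1908, so P(A) = 0.1908/(1+0.1908) ≈ 0.16.

P(A) = 0.16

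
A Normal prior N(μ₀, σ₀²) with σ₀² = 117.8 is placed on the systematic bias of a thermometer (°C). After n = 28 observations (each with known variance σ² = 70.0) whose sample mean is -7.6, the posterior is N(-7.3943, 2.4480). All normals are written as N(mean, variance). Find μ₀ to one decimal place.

μ₀ = 2.3

With known observation variance, the Normal–Normal posterior has precision τ_n = τ₀ + n/σ² and mean μ_n = (τ₀μ₀ + (n/σ²)x̄)/τ_n.
Here τ₀ = 1/117.8 = 0.008489 and τ_data = 28/70.0 = 0.400000, so τ_n = 0.408489.
Rearranging for μ₀: μ₀ = (μ_n·τ_n − τ_data·x̄)/τ₀ = (-7.3943·0.408489 − 0.400000·-7.6) / 0.008489 = 0.019510/0.008489 ≈ 2.3.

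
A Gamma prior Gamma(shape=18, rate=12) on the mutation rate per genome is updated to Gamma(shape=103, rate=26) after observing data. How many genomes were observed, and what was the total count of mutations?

Gamma–Poisson conjugacy: posterior shape = α + Σxᵢ, posterior rate = β + n.
Matching: Σxᵢ = 103 − 18 = 85 and n = 26 − 12 = 14.

n = 14 genomes with total 85 mutations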